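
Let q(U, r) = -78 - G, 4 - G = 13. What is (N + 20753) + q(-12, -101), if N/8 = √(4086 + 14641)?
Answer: 20684 + 8*√18727 ≈ 21779.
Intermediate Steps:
G = -9 (G = 4 - 1*13 = 4 - 13 = -9)
q(U, r) = -69 (q(U, r) = -78 - 1*(-9) = -78 + 9 = -69)
N = 8*√18727 (N = 8*√(4086 + 14641) = 8*√18727 ≈ 1094.8)
(N + 20753) + q(-12, -101) = (8*√18727 + 20753) - 69 = (20753 + 8*√18727) - 69 = 20684 + 8*√18727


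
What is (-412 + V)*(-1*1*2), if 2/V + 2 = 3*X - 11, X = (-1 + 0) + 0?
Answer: 3297/4 ≈ 824.25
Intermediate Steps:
X = -1 (X = -1 + 0 = -1)
V = -⅛ (V = 2/(-2 + (3*(-1) - 11)) = 2/(-2 + (-3 - 11)) = 2/(-2 - 14) = 2/(-16) = 2*(-1/16) = -⅛ ≈ -0.12500)
(-412 + V)*(-1*1*2) = (-412 - ⅛)*(-1*1*2) = -(-3297)*2/8 = -3297/8*(-2) = 3297/4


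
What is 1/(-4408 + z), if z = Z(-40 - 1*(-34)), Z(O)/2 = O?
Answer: -1/4420 ≈ -0.00022624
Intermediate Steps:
Z(O) = 2*O
z = -12 (z = 2*(-40 - 1*(-34)) = 2*(-40 + 34) = 2*(-6) = -12)
1/(-4408 + z) = 1/(-4408 - 12) = 1/(-4420) = -1/4420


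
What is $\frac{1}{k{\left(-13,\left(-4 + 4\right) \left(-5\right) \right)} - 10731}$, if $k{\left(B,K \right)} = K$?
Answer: $- \frac{1}{10731} \approx -9.3188 \cdot 10^{-5}$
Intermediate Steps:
$\frac{1}{k{\left(-13,\left(-4 + 4\right) \left(-5\right) \right)} - 10731} = \frac{1}{\left(-4 + 4\right) \left(-5\right) - 10731} = \frac{1}{0 \left(-5\right) - 10731} = \frac{1}{0 - 10731} = \frac{1}{-10731} = - \frac{1}{10731}$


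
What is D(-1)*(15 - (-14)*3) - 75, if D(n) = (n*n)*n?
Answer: -132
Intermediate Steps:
D(n) = n**3 (D(n) = n**2*n = n**3)
D(-1)*(15 - (-14)*3) - 75 = (-1)**3*(15 - (-14)*3) - 75 = -(15 - 1*(-42)) - 75 = -(15 + 42) - 75 = -1*57 - 75 = -57 - 75 = -132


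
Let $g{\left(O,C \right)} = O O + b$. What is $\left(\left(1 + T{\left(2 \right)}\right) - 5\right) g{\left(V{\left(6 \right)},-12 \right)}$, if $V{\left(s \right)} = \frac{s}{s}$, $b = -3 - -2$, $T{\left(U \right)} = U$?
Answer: $0$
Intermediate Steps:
$b = -1$ ($b = -3 + 2 = -1$)
$V{\left(s \right)} = 1$
$g{\left(O,C \right)} = -1 + O^{2}$ ($g{\left(O,C \right)} = O O - 1 = O^{2} - 1 = -1 + O^{2}$)
$\left(\left(1 + T{\left(2 \right)}\right) - 5\right) g{\left(V{\left(6 \right)},-12 \right)} = \left(\left(1 + 2\right) - 5\right) \left(-1 + 1^{2}\right) = \left(3 - 5\right) \left(-1 + 1\right) = \left(-2\right) 0 = 0$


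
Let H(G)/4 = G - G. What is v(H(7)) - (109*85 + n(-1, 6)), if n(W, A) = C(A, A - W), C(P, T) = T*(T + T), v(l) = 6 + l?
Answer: -9357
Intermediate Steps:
H(G) = 0 (H(G) = 4*(G - G) = 4*0 = 0)
C(P, T) = 2*T² (C(P, T) = T*(2*T) = 2*T²)
n(W, A) = 2*(A - W)²
v(H(7)) - (109*85 + n(-1, 6)) = (6 + 0) - (109*85 + 2*(6 - 1*(-1))²) = 6 - (9265 + 2*(6 + 1)²) = 6 - (9265 + 2*7²) = 6 - (9265 + 2*49) = 6 - (9265 + 98) = 6 - 1*9363 = 6 - 9363 = -9357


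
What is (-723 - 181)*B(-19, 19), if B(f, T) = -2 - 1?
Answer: 2712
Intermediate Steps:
B(f, T) = -3
(-723 - 181)*B(-19, 19) = (-723 - 181)*(-3) = -904*(-3) = 2712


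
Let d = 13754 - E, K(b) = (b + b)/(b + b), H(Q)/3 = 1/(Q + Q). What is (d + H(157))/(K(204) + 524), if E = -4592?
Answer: 5760647/164850 ≈ 34.945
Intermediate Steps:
H(Q) = 3/(2*Q) (H(Q) = 3/(Q + Q) = 3/((2*Q)) = 3*(1/(2*Q)) = 3/(2*Q))
K(b) = 1 (K(b) = (2*b)/((2*b)) = (2*b)*(1/(2*b)) = 1)
d = 18346 (d = 13754 - 1*(-4592) = 13754 + 4592 = 18346)
(d + H(157))/(K(204) + 524) = (18346 + (3/2)/157)/(1 + 524) = (18346 + (3/2)*(1/157))/525 = (18346 + 3/314)*(1/525) = (5760647/314)*(1/525) = 5760647/164850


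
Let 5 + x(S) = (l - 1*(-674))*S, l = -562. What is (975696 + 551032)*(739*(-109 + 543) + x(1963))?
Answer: 825314042056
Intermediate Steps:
x(S) = -5 + 112*S (x(S) = -5 + (-562 - 1*(-674))*S = -5 + (-562 + 674)*S = -5 + 112*S)
(975696 + 551032)*(739*(-109 + 543) + x(1963)) = (975696 + 551032)*(739*(-109 + 543) + (-5 + 112*1963)) = 1526728*(739*434 + (-5 + 219856)) = 1526728*(320726 + 219851) = 1526728*540577 = 825314042056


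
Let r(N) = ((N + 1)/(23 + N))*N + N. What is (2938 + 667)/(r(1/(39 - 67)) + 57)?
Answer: 32452210/512779 ≈ 63.287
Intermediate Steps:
r(N) = N + N*(1 + N)/(23 + N) (r(N) = ((1 + N)/(23 + N))*N + N = N*(1 + N)/(23 + N) + N = N + N*(1 + N)/(23 + N))
(2938 + 667)/(r(1/(39 - 67)) + 57) = (2938 + 667)/(2*(12 + 1/(39 - 67))/((39 - 67)*(23 + 1/(39 - 67))) + 57) = 3605/(2*(12 + 1/(-28))/(-28*(23 + 1/(-28))) + 57) = 3605/(2*(-1/28)*(12 - 1/28)/(23 - 1/28) + 57) = 3605/(2*(-1/28)*(335/28)/(643/28) + 57) = 3605/(2*(-1/28)*(28/643)*(335/28) + 57) = 3605/(-335/9002 + 57) = 3605/(512779/9002) = 3605*(9002/512779) = 32452210/512779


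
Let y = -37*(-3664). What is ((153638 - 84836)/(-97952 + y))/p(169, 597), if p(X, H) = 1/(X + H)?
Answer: 13175583/9404 ≈ 1401.1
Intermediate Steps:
y = 135568
p(X, H) = 1/(H + X)
((153638 - 84836)/(-97952 + y))/p(169, 597) = ((153638 - 84836)/(-97952 + 135568))/(1/(597 + 169)) = (68802/37616)/(1/766) = (68802*(1/37616))/(1/766) = (34401/18808)*766 = 13175583/9404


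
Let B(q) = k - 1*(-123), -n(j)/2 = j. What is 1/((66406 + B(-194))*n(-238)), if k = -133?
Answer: 1/31604496 ≈ 3.1641e-8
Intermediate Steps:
n(j) = -2*j
B(q) = -10 (B(q) = -133 - 1*(-123) = -133 + 123 = -10)
1/((66406 + B(-194))*n(-238)) = 1/((66406 - 10)*((-2*(-238)))) = 1/(66396*476) = (1/66396)*(1/476) = 1/31604496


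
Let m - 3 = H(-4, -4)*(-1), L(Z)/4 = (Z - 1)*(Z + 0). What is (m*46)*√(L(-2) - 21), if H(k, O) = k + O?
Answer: 506*√3 ≈ 876.42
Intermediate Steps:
H(k, O) = O + k
L(Z) = 4*Z*(-1 + Z) (L(Z) = 4*((Z - 1)*(Z + 0)) = 4*((-1 + Z)*Z) = 4*(Z*(-1 + Z)) = 4*Z*(-1 + Z))
m = 11 (m = 3 + (-4 - 4)*(-1) = 3 - 8*(-1) = 3 + 8 = 11)
(m*46)*√(L(-2) - 21) = (11*46)*√(4*(-2)*(-1 - 2) - 21) = 506*√(4*(-2)*(-3) - 21) = 506*√(24 - 21) = 506*√3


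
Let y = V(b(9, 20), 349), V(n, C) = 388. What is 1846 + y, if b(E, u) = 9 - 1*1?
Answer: 2234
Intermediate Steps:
b(E, u) = 8 (b(E, u) = 9 - 1 = 8)
y = 388
1846 + y = 1846 + 388 = 2234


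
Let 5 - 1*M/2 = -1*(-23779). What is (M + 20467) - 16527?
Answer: -43608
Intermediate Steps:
M = -47548 (M = 10 - (-2)*(-23779) = 10 - 2*23779 = 10 - 47558 = -47548)
(M + 20467) - 16527 = (-47548 + 20467) - 16527 = -27081 - 16527 = -43608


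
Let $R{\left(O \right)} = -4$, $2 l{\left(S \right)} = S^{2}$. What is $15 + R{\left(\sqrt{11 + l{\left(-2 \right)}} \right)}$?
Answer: $11$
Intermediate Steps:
$l{\left(S \right)} = \frac{S^{2}}{2}$
$15 + R{\left(\sqrt{11 + l{\left(-2 \right)}} \right)} = 15 - 4 = 11$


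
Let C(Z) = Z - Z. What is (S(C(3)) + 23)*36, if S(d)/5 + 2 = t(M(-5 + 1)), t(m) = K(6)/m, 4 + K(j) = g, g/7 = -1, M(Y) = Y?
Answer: 963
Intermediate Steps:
g = -7 (g = 7*(-1) = -7)
K(j) = -11 (K(j) = -4 - 7 = -11)
C(Z) = 0
t(m) = -11/m
S(d) = 15/4 (S(d) = -10 + 5*(-11/(-5 + 1)) = -10 + 5*(-11/(-4)) = -10 + 5*(-11*(-¼)) = -10 + 5*(11/4) = -10 + 55/4 = 15/4)
(S(C(3)) + 23)*36 = (15/4 + 23)*36 = (107/4)*36 = 963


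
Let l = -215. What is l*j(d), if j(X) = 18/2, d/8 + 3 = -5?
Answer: -1935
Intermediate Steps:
d = -64 (d = -24 + 8*(-5) = -24 - 40 = -64)
j(X) = 9 (j(X) = 18*(½) = 9)
l*j(d) = -215*9 = -1935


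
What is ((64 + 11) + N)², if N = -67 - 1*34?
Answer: 676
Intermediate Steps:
N = -101 (N = -67 - 34 = -101)
((64 + 11) + N)² = ((64 + 11) - 101)² = (75 - 101)² = (-26)² = 676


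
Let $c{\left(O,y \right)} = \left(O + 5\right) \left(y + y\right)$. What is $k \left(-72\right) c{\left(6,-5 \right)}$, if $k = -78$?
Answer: $-617760$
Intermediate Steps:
$c{\left(O,y \right)} = 2 y \left(5 + O\right)$ ($c{\left(O,y \right)} = \left(5 + O\right) 2 y = 2 y \left(5 + O\right)$)
$k \left(-72\right) c{\left(6,-5 \right)} = \left(-78\right) \left(-72\right) 2 \left(-5\right) \left(5 + 6\right) = 5616 \cdot 2 \left(-5\right) 11 = 5616 \left(-110\right) = -617760$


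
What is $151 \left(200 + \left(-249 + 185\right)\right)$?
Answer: $20536$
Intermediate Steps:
$151 \left(200 + \left(-249 + 185\right)\right) = 151 \left(200 - 64\right) = 151 \cdot 136 = 20536$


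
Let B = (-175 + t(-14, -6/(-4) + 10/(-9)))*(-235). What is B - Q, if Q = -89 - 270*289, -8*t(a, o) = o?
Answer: 17172781/144 ≈ 1.1926e+5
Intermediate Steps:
t(a, o) = -o/8
Q = -78119 (Q = -89 - 78030 = -78119)
B = 5923645/144 (B = (-175 - (-6/(-4) + 10/(-9))/8)*(-235) = (-175 - (-6*(-¼) + 10*(-⅑))/8)*(-235) = (-175 - (3/2 - 10/9)/8)*(-235) = (-175 - ⅛*7/18)*(-235) = (-175 - 7/144)*(-235) = -25207/144*(-235) = 5923645/144 ≈ 41136.)
B - Q = 5923645/144 - 1*(-78119) = 5923645/144 + 78119 = 17172781/144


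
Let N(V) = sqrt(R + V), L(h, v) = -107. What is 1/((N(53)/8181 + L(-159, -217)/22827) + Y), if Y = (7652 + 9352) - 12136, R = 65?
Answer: 18863318812367458107/91826547558082208698331 - 473654383461*sqrt(118)/91826547558082208698331 ≈ 0.00020542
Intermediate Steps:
N(V) = sqrt(65 + V)
Y = 4868 (Y = 17004 - 12136 = 4868)
1/((N(53)/8181 + L(-159, -217)/22827) + Y) = 1/((sqrt(65 + 53)/8181 - 107/22827) + 4868) = 1/((sqrt(118)*(1/8181) - 107*1/22827) + 4868) = 1/((sqrt(118)/8181 - 107/22827) + 4868) = 1/((-107/22827 + sqrt(118)/8181) + 4868) = 1/(111121729/22827 + sqrt(118)/8181)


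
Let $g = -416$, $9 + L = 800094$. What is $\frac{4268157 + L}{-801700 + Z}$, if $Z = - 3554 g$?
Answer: $\frac{281569}{37598} \approx 7.4889$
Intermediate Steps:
$L = 800085$ ($L = -9 + 800094 = 800085$)
$Z = 1478464$ ($Z = \left(-3554\right) \left(-416\right) = 1478464$)
$\frac{4268157 + L}{-801700 + Z} = \frac{4268157 + 800085}{-801700 + 1478464} = \frac{5068242}{676764} = 5068242 \cdot \frac{1}{676764} = \frac{281569}{37598}$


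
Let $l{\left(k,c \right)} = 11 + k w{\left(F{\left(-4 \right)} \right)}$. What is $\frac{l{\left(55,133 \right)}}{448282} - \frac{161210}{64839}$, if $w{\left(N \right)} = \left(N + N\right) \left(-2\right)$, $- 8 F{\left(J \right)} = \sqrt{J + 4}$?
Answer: $- \frac{72266827991}{29066156598} \approx -2.4863$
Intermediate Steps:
$F{\left(J \right)} = - \frac{\sqrt{4 + J}}{8}$ ($F{\left(J \right)} = - \frac{\sqrt{J + 4}}{8} = - \frac{\sqrt{4 + J}}{8}$)
$w{\left(N \right)} = - 4 N$ ($w{\left(N \right)} = 2 N \left(-2\right) = - 4 N$)
$l{\left(k,c \right)} = 11$ ($l{\left(k,c \right)} = 11 + k \left(- 4 \left(- \frac{\sqrt{4 - 4}}{8}\right)\right) = 11 + k \left(- 4 \left(- \frac{\sqrt{0}}{8}\right)\right) = 11 + k \left(- 4 \left(\left(- \frac{1}{8}\right) 0\right)\right) = 11 + k \left(\left(-4\right) 0\right) = 11 + k 0 = 11 + 0 = 11$)
$\frac{l{\left(55,133 \right)}}{448282} - \frac{161210}{64839} = \frac{11}{448282} - \frac{161210}{64839} = - \frac{72266827991}{29066156598}$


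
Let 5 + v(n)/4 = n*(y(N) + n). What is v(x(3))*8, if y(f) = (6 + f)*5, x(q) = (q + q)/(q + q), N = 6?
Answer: 1792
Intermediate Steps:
x(q) = 1 (x(q) = (2*q)/((2*q)) = (2*q)*(1/(2*q)) = 1)
y(f) = 30 + 5*f
v(n) = -20 + 4*n*(60 + n) (v(n) = -20 + 4*(n*((30 + 5*6) + n)) = -20 + 4*(n*((30 + 30) + n)) = -20 + 4*(n*(60 + n)) = -20 + 4*n*(60 + n))
v(x(3))*8 = (-20 + 4*1**2 + 240*1)*8 = (-20 + 4*1 + 240)*8 = (-20 + 4 + 240)*8 = 224*8 = 1792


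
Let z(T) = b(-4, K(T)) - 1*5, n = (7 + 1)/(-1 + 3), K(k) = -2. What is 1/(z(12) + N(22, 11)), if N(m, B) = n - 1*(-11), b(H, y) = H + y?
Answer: ¼ ≈ 0.25000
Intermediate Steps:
n = 4 (n = 8/2 = 8*(½) = 4)
z(T) = -11 (z(T) = (-4 - 2) - 1*5 = -6 - 5 = -11)
N(m, B) = 15 (N(m, B) = 4 - 1*(-11) = 4 + 11 = 15)
1/(z(12) + N(22, 11)) = 1/(-11 + 15) = 1/4 = ¼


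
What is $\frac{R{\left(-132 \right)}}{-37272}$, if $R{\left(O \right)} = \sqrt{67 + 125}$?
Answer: $- \frac{\sqrt{3}}{4659} \approx -0.00037176$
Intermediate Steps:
$R{\left(O \right)} = 8 \sqrt{3}$ ($R{\left(O \right)} = \sqrt{192} = 8 \sqrt{3}$)
$\frac{R{\left(-132 \right)}}{-37272} = \frac{8 \sqrt{3}}{-37272} = 8 \sqrt{3} \left(- \frac{1}{37272}\right) = - \frac{\sqrt{3}}{4659}$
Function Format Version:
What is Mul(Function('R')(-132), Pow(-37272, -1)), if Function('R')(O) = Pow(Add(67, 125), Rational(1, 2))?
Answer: Mul(Rational(-1, 4659), Pow(3, Rational(1, 2))) ≈ -0.00037176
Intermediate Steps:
Function('R')(O) = Mul(8, Pow(3, Rational(1, 2))) (Function('R')(O) = Pow(192, Rational(1, 2)) = Mul(8, Pow(3, Rational(1, 2))))
Mul(Function('R')(-132), Pow(-37272, -1)) = Mul(Mul(8, Pow(3, Rational(1, 2))), Pow(-37272, -1)) = Mul(Mul(8, Pow(3, Rational(1, 2))), Rational(-1, 37272)) = Mul(Rational(-1, 4659), Pow(3, Rational(1, 2)))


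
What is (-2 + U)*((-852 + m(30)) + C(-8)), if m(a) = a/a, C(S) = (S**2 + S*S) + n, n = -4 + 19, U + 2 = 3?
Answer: 708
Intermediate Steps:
U = 1 (U = -2 + 3 = 1)
n = 15
C(S) = 15 + 2*S**2 (C(S) = (S**2 + S*S) + 15 = (S**2 + S**2) + 15 = 2*S**2 + 15 = 15 + 2*S**2)
m(a) = 1
(-2 + U)*((-852 + m(30)) + C(-8)) = (-2 + 1)*((-852 + 1) + (15 + 2*(-8)**2)) = -(-851 + (15 + 2*64)) = -(-851 + (15 + 128)) = -(-851 + 143) = -1*(-708) = 708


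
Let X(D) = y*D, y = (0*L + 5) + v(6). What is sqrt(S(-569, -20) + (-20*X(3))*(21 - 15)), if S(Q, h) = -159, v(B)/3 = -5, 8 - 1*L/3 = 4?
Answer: sqrt(3441) ≈ 58.660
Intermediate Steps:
L = 12 (L = 24 - 3*4 = 24 - 12 = 12)
v(B) = -15 (v(B) = 3*(-5) = -15)
y = -10 (y = (0*12 + 5) - 15 = (0 + 5) - 15 = 5 - 15 = -10)
X(D) = -10*D
sqrt(S(-569, -20) + (-20*X(3))*(21 - 15)) = sqrt(-159 + (-(-200)*3)*(21 - 15)) = sqrt(-159 - 20*(-30)*6) = sqrt(-159 + 600*6) = sqrt(-159 + 3600) = sqrt(3441)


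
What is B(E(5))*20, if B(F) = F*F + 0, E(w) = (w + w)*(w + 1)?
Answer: 72000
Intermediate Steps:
E(w) = 2*w*(1 + w) (E(w) = (2*w)*(1 + w) = 2*w*(1 + w))
B(F) = F**2 (B(F) = F**2 + 0 = F**2)
B(E(5))*20 = (2*5*(1 + 5))**2*20 = (2*5*6)**2*20 = 60**2*20 = 3600*20 = 72000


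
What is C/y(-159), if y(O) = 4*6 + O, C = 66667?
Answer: -66667/135 ≈ -493.83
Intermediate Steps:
y(O) = 24 + O
C/y(-159) = 66667/(24 - 159) = 66667/(-135) = 66667*(-1/135) = -66667/135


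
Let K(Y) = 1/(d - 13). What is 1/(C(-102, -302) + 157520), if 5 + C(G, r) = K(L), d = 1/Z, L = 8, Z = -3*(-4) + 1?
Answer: 168/26462507 ≈ 6.3486e-6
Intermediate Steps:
Z = 13 (Z = 12 + 1 = 13)
d = 1/13 ≈ 0.076923
K(Y) = -13/168 (K(Y) = 1/(1/13 - 13) = 1/(-168/13) = -13/168)
C(G, r) = -853/168 (C(G, r) = -5 - 13/168 = -853/168)
1/(C(-102, -302) + 157520) = 1/(-853/168 + 157520) = 1/(26462507/168) = 168/26462507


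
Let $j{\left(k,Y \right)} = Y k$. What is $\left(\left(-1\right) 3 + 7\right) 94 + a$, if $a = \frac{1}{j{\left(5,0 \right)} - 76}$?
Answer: $\frac{28575}{76} \approx 375.99$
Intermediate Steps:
$a = - \frac{1}{76}$ ($a = \frac{1}{0 \cdot 5 - 76} = \frac{1}{0 - 76} = \frac{1}{-76} = - \frac{1}{76} \approx -0.013158$)
$\left(\left(-1\right) 3 + 7\right) 94 + a = \left(\left(-1\right) 3 + 7\right) 94 - \frac{1}{76} = \left(-3 + 7\right) 94 - \frac{1}{76} = 4 \cdot 94 - \frac{1}{76} = 376 - \frac{1}{76} = \frac{28575}{76}$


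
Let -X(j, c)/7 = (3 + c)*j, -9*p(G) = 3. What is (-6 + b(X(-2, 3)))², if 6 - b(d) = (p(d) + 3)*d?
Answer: 50176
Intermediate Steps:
p(G) = -⅓ (p(G) = -⅑*3 = -⅓)
X(j, c) = -7*j*(3 + c) (X(j, c) = -7*(3 + c)*j = -7*j*(3 + c))
b(d) = 6 - 8*d/3 (b(d) = 6 - (-⅓ + 3)*d = 6 - 8*d/3)
(-6 + b(X(-2, 3)))² = (-6 + (6 - (-56)*(-2)*(3 + 3)/3))² = (-6 + (6 - (-56)*(-2)*6/3))² = (-6 + (6 - 8/3*84))² = (-6 + (6 - 224))² = (-6 - 218)² = (-224)² = 50176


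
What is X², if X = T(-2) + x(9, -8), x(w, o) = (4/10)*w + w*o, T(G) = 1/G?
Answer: 474721/100 ≈ 4747.2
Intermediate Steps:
x(w, o) = 2*w/5 + o*w (x(w, o) = (4*(⅒))*w + o*w = 2*w/5 + o*w)
X = -689/10 (X = 1/(-2) + (⅕)*9*(2 + 5*(-8)) = -½ + (⅕)*9*(2 - 40) = -½ + (⅕)*9*(-38) = -½ - 342/5 = -689/10 ≈ -68.900)
X² = (-689/10)² = 474721/100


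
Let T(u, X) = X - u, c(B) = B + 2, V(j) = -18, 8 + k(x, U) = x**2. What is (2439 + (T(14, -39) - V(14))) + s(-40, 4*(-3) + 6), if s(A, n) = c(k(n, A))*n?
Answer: 2224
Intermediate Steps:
k(x, U) = -8 + x**2
c(B) = 2 + B
s(A, n) = n*(-6 + n**2) (s(A, n) = (2 + (-8 + n**2))*n = (-6 + n**2)*n = n*(-6 + n**2))
(2439 + (T(14, -39) - V(14))) + s(-40, 4*(-3) + 6) = (2439 + ((-39 - 1*14) - 1*(-18))) + (4*(-3) + 6)*(-6 + (4*(-3) + 6)**2) = (2439 + ((-39 - 14) + 18)) + (-12 + 6)*(-6 + (-12 + 6)**2) = (2439 + (-53 + 18)) - 6*(-6 + (-6)**2) = (2439 - 35) - 6*(-6 + 36) = 2404 - 6*30 = 2404 - 180 = 2224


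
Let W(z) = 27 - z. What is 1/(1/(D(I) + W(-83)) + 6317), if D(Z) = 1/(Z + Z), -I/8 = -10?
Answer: 17601/111185677 ≈ 0.00015830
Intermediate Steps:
I = 80 (I = -8*(-10) = 80)
D(Z) = 1/(2*Z)
1/(1/(D(I) + W(-83)) + 6317) = 1/(1/((1/2)/80 + (27 - 1*(-83))) + 6317) = 1/(1/((1/2)*(1/80) + (27 + 83)) + 6317) = 1/(1/(1/160 + 110) + 6317) = 1/(1/(17601/160) + 6317) = 1/(160/17601 + 6317) = 1/(111185677/17601) = 17601/111185677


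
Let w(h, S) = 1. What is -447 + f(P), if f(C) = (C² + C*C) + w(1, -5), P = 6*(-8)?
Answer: 4162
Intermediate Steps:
P = -48
f(C) = 1 + 2*C² (f(C) = (C² + C*C) + 1 = (C² + C²) + 1 = 2*C² + 1 = 1 + 2*C²)
-447 + f(P) = -447 + (1 + 2*(-48)²) = -447 + (1 + 2*2304) = -447 + (1 + 4608) = -447 + 4609 = 4162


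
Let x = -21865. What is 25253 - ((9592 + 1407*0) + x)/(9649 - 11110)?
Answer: 12294120/487 ≈ 25245.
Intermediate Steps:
25253 - ((9592 + 1407*0) + x)/(9649 - 11110) = 25253 - ((9592 + 1407*0) - 21865)/(9649 - 11110) = 25253 - ((9592 + 0) - 21865)/(-1461) = 25253 - (9592 - 21865)*(-1)/1461 = 25253 - (-12273)*(-1)/1461 = 25253 - 1*4091/487 = 25253 - 4091/487 = 12294120/487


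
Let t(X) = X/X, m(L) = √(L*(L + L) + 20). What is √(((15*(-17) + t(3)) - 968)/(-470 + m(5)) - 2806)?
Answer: √(-1317598 + 2806*√70)/√(470 - √70) ≈ 52.947*I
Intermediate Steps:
m(L) = √(20 + 2*L²) (m(L) = √(L*(2*L) + 20) = √(2*L² + 20) = √(20 + 2*L²))
t(X) = 1
√(((15*(-17) + t(3)) - 968)/(-470 + m(5)) - 2806) = √(((15*(-17) + 1) - 968)/(-470 + √(20 + 2*5²)) - 2806) = √(((-255 + 1) - 968)/(-470 + √(20 + 2*25)) - 2806) = √((-254 - 968)/(-470 + √(20 + 50)) - 2806) = √(-1222/(-470 + √70) - 2806) = √(-2806 - 1222/(-470 + √70))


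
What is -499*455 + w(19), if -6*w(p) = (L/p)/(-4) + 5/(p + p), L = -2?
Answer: -8627711/38 ≈ -2.2705e+5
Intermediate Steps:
w(p) = -1/(2*p) (w(p) = -(-2/p/(-4) + 5/(p + p))/6 = -(-2/p*(-¼) + 5/((2*p)))/6 = -(1/(2*p) + 5*(1/(2*p)))/6 = -(1/(2*p) + 5/(2*p))/6 = -1/(2*p))
-499*455 + w(19) = -499*455 - ½/19 = -227045 - ½*1/19 = -227045 - 1/38 = -8627711/38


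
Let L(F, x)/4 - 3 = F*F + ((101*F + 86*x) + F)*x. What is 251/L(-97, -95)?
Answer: 251/6901968 ≈ 3.6366e-5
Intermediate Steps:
L(F, x) = 12 + 4*F² + 4*x*(86*x + 102*F) (L(F, x) = 12 + 4*(F*F + ((101*F + 86*x) + F)*x) = 12 + 4*(F² + ((86*x + 101*F) + F)*x) = 12 + 4*(F² + (86*x + 102*F)*x) = 12 + 4*(F² + x*(86*x + 102*F)) = 12 + (4*F² + 4*x*(86*x + 102*F)) = 12 + 4*F² + 4*x*(86*x + 102*F))
251/L(-97, -95) = 251/(12 + 4*(-97)² + 344*(-95)² + 408*(-97)*(-95)) = 251/(12 + 4*9409 + 344*9025 + 3759720) = 251/(12 + 37636 + 3104600 + 3759720) = 251/6901968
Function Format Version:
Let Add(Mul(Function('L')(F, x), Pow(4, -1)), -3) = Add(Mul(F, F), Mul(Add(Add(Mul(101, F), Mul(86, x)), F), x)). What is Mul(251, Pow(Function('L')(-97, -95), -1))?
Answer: Rational(251, 6901968) ≈ 3.6366e-5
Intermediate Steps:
Function('L')(F, x) = Add(12, Mul(4, Pow(F, 2)), Mul(4, x, Add(Mul(86, x), Mul(102, F)))) (Function('L')(F, x) = Add(12, Mul(4, Add(Mul(F, F), Mul(Add(Add(Mul(101, F), Mul(86, x)), F), x)))) = Add(12, Mul(4, Add(Pow(F, 2), Mul(Add(Add(Mul(86, x), Mul(101, F)), F), x)))) = Add(12, Mul(4, Add(Pow(F, 2), Mul(Add(Mul(86, x), Mul(102, F)), x)))) = Add(12, Mul(4, Add(Pow(F, 2), Mul(x, Add(Mul(86, x), Mul(102, F)))))) = Add(12, Add(Mul(4, Pow(F, 2)), Mul(4, x, Add(Mul(86, x), Mul(102, F))))) = Add(12, Mul(4, Pow(F, 2)), Mul(4, x, Add(Mul(86, x), Mul(102, F)))))
Mul(251, Pow(Function('L')(-97, -95), -1)) = Mul(251, Pow(Add(12, Mul(4, Pow(-97, 2)), Mul(344, Pow(-95, 2)), Mul(408, -97, -95)), -1)) = Mul(251, Pow(Add(12, Mul(4, 9409), Mul(344, 9025), 3759720), -1)) = Mul(251, Pow(Add(12, 37636, 3104600, 3759720), -1)) = Mul(251, Pow(6901968, -1)) = Mul(251, Rational(1, 6901968)) = Rational(251, 6901968)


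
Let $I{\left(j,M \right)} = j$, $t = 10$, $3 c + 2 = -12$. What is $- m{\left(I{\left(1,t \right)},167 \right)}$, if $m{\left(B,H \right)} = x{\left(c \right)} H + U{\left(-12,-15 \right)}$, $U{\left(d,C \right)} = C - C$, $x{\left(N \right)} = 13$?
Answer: $-2171$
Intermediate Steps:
$c = - \frac{14}{3}$ ($c = - \frac{2}{3} + \frac{1}{3} \left(-12\right) = - \frac{2}{3} - 4 = - \frac{14}{3} \approx -4.6667$)
$U{\left(d,C \right)} = 0$
$m{\left(B,H \right)} = 13 H$ ($m{\left(B,H \right)} = 13 H + 0 = 13 H$)
$- m{\left(I{\left(1,t \right)},167 \right)} = - 13 \cdot 167 = \left(-1\right) 2171 = -2171$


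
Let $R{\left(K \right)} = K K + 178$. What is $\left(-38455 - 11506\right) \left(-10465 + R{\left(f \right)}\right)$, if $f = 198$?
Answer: $-1444722237$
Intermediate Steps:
$R{\left(K \right)} = 178 + K^{2}$ ($R{\left(K \right)} = K^{2} + 178 = 178 + K^{2}$)
$\left(-38455 - 11506\right) \left(-10465 + R{\left(f \right)}\right) = \left(-38455 - 11506\right) \left(-10465 + \left(178 + 198^{2}\right)\right) = - 49961 \left(-10465 + \left(178 + 39204\right)\right) = - 49961 \left(-10465 + 39382\right) = \left(-49961\right) 28917 = -1444722237$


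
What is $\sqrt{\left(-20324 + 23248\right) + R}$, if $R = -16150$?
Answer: $i \sqrt{13226} \approx 115.0 i$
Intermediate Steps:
$\sqrt{\left(-20324 + 23248\right) + R} = \sqrt{\left(-20324 + 23248\right) - 16150} = \sqrt{2924 - 16150} = \sqrt{-13226} = i \sqrt{13226}$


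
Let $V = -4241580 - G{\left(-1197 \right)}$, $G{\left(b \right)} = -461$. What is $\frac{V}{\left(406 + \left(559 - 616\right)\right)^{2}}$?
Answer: $- \frac{4241119}{121801} \approx -34.82$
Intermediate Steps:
$V = -4241119$ ($V = -4241580 - -461 = -4241580 + 461 = -4241119$)
$\frac{V}{\left(406 + \left(559 - 616\right)\right)^{2}} = - \frac{4241119}{\left(406 + \left(559 - 616\right)\right)^{2}} = - \frac{4241119}{\left(406 - 57\right)^{2}} = - \frac{4241119}{349^{2}} = - \frac{4241119}{121801}$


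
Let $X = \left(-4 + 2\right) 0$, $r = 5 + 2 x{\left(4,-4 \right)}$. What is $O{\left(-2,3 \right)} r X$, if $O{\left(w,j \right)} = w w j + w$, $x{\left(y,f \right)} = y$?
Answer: $0$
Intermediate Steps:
$O{\left(w,j \right)} = w + j w^{2}$ ($O{\left(w,j \right)} = w^{2} j + w = j w^{2} + w = w + j w^{2}$)
$r = 13$ ($r = 5 + 2 \cdot 4 = 5 + 8 = 13$)
$X = 0$ ($X = \left(-2\right) 0 = 0$)
$O{\left(-2,3 \right)} r X = - 2 \left(1 + 3 \left(-2\right)\right) 13 \cdot 0 = - 2 \left(1 - 6\right) 13 \cdot 0 = \left(-2\right) \left(-5\right) 13 \cdot 0 = 10 \cdot 13 \cdot 0 = 130 \cdot 0 = 0$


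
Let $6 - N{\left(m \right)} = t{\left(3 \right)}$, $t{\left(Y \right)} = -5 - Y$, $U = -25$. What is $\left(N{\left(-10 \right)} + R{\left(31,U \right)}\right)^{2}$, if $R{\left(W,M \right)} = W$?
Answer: $2025$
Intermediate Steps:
$N{\left(m \right)} = 14$ ($N{\left(m \right)} = 6 - \left(-5 - 3\right) = 6 - -8 = 6 + 8 = 14$)
$\left(N{\left(-10 \right)} + R{\left(31,U \right)}\right)^{2} = \left(14 + 31\right)^{2} = 45^{2} = 2025$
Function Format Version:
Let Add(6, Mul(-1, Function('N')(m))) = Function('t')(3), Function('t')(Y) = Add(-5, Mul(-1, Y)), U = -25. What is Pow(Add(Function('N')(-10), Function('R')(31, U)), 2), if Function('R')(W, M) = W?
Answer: 2025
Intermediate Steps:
Function('N')(m) = 14 (Function('N')(m) = Add(6, Mul(-1, Add(-5, Mul(-1, 3)))) = Add(6, Mul(-1, Add(-5, -3))) = Add(6, Mul(-1, -8)) = Add(6, 8) = 14)
Pow(Add(Function('N')(-10), Function('R')(31, U)), 2) = Pow(Add(14, 31), 2) = Pow(45, 2) = 2025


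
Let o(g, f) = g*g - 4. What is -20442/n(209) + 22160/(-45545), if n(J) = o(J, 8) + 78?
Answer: -126709446/132854765 ≈ -0.95374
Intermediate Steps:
o(g, f) = -4 + g**2 (o(g, f) = g**2 - 4 = -4 + g**2)
n(J) = 74 + J**2 (n(J) = (-4 + J**2) + 78 = 74 + J**2)
-20442/n(209) + 22160/(-45545) = -20442/(74 + 209**2) + 22160/(-45545) = -20442/(74 + 43681) + 22160*(-1/45545) = -20442/43755 - 4432/9109 = -20442*1/43755 - 4432/9109 = -6814/14585 - 4432/9109 = -126709446/132854765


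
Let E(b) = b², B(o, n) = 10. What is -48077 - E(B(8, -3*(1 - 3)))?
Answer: -48177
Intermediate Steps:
-48077 - E(B(8, -3*(1 - 3))) = -48077 - 1*10² = -48077 - 1*100 = -48077 - 100 = -48177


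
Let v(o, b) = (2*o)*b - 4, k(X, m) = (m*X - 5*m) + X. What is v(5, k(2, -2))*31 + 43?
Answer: 2399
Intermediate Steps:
k(X, m) = X - 5*m + X*m (k(X, m) = (X*m - 5*m) + X = (-5*m + X*m) + X = X - 5*m + X*m)
v(o, b) = -4 + 2*b*o (v(o, b) = 2*b*o - 4 = -4 + 2*b*o)
v(5, k(2, -2))*31 + 43 = (-4 + 2*(2 - 5*(-2) + 2*(-2))*5)*31 + 43 = (-4 + 2*(2 + 10 - 4)*5)*31 + 43 = (-4 + 2*8*5)*31 + 43 = (-4 + 80)*31 + 43 = 76*31 + 43 = 2356 + 43 = 2399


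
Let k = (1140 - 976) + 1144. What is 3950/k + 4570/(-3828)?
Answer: 190480/104313 ≈ 1.8260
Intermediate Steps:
k = 1308 (k = 164 + 1144 = 1308)
3950/k + 4570/(-3828) = 3950/1308 + 4570/(-3828) = 3950*(1/1308) + 4570*(-1/3828) = 1975/654 - 2285/1914 = 190480/104313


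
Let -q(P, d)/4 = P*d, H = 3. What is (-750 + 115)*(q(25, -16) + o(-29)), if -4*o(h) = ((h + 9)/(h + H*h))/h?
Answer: -3417827175/3364 ≈ -1.0160e+6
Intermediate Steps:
q(P, d) = -4*P*d
o(h) = -(9 + h)/(16*h²) (o(h) = -(h + 9)/(h + 3*h)/(4*h) = -(9 + h)/((4*h))/(4*h) = -(9 + h)*(1/(4*h))/(4*h) = -(9 + h)/(4*h)/(4*h) = -(9 + h)/(16*h²))
(-750 + 115)*(q(25, -16) + o(-29)) = (-750 + 115)*(-4*25*(-16) + (1/16)*(-9 - 1*(-29))/(-29)²) = -635*(1600 + (1/16)*(1/841)*(-9 + 29)) = -635*(1600 + (1/16)*(1/841)*20) = -635*(1600 + 5/3364) = -635*5382405/3364 = -3417827175/3364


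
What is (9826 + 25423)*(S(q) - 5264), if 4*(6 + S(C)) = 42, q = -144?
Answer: -370784231/2 ≈ -1.8539e+8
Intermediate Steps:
S(C) = 9/2 (S(C) = -6 + (1/4)*42 = -6 + 21/2 = 9/2)
(9826 + 25423)*(S(q) - 5264) = (9826 + 25423)*(9/2 - 5264) = 35249*(-10519/2) = -370784231/2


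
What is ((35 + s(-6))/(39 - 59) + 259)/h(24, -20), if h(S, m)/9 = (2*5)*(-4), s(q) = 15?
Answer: -57/80 ≈ -0.71250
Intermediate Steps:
h(S, m) = -360 (h(S, m) = 9*((2*5)*(-4)) = 9*(10*(-4)) = 9*(-40) = -360)
((35 + s(-6))/(39 - 59) + 259)/h(24, -20) = ((35 + 15)/(39 - 59) + 259)/(-360) = (50/(-20) + 259)*(-1/360) = (50*(-1/20) + 259)*(-1/360) = (-5/2 + 259)*(-1/360) = (513/2)*(-1/360) = -57/80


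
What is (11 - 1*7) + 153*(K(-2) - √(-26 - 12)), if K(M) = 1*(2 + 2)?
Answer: 616 - 153*I*√38 ≈ 616.0 - 943.16*I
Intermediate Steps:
K(M) = 4 (K(M) = 1*4 = 4)
(11 - 1*7) + 153*(K(-2) - √(-26 - 12)) = (11 - 1*7) + 153*(4 - √(-26 - 12)) = (11 - 7) + 153*(4 - √(-38)) = 4 + 153*(4 - I*√38) = 4 + (612 - 153*I*√38) = 616 - 153*I*√38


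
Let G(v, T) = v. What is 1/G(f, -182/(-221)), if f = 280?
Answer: 1/280 ≈ 0.0035714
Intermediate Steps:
1/G(f, -182/(-221)) = 1/280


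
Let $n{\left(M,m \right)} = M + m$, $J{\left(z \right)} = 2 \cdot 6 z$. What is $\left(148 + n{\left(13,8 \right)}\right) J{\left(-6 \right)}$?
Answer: $-12168$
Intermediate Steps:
$J{\left(z \right)} = 12 z$
$\left(148 + n{\left(13,8 \right)}\right) J{\left(-6 \right)} = \left(148 + \left(13 + 8\right)\right) 12 \left(-6\right) = \left(148 + 21\right) \left(-72\right) = 169 \left(-72\right) = -12168$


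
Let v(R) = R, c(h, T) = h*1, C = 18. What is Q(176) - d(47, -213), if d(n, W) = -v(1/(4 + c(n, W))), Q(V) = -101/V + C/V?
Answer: -4057/8976 ≈ -0.45198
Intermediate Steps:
c(h, T) = h
Q(V) = -83/V (Q(V) = -101/V + 18/V = -83/V)
d(n, W) = -1/(4 + n)
Q(176) - d(47, -213) = -83/176 - (-1)/(4 + 47) = -83*1/176 - (-1)/51 = -83/176 - (-1)/51 = -83/176 - 1*(-1/51) = -83/176 + 1/51 = -4057/8976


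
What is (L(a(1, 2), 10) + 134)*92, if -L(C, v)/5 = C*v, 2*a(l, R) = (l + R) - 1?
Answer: 7728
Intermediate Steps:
a(l, R) = -1/2 + R/2 + l/2 (a(l, R) = ((l + R) - 1)/2 = ((R + l) - 1)/2 = (-1 + R + l)/2 = -1/2 + R/2 + l/2)
L(C, v) = -5*C*v
(L(a(1, 2), 10) + 134)*92 = (-5*(-1/2 + (1/2)*2 + (1/2)*1)*10 + 134)*92 = (-5*(-1/2 + 1 + 1/2)*10 + 134)*92 = (-5*1*10 + 134)*92 = (-50 + 134)*92 = 84*92 = 7728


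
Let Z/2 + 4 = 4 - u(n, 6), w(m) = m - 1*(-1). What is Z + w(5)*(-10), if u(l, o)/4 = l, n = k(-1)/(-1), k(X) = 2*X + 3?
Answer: -52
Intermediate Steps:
k(X) = 3 + 2*X
n = -1 (n = (3 + 2*(-1))/(-1) = (3 - 2)*(-1) = 1*(-1) = -1)
u(l, o) = 4*l
w(m) = 1 + m (w(m) = m + 1 = 1 + m)
Z = 8 (Z = -8 + 2*(4 - 4*(-1)) = -8 + 2*(4 - 1*(-4)) = -8 + 2*(4 + 4) = -8 + 2*8 = -8 + 16 = 8)
Z + w(5)*(-10) = 8 + (1 + 5)*(-10) = 8 + 6*(-10) = 8 - 60 = -52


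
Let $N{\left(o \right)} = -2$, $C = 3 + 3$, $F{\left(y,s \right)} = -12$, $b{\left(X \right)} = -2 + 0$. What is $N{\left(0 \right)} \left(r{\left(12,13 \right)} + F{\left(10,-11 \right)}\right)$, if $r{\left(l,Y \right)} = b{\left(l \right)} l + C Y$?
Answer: $-84$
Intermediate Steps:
$b{\left(X \right)} = -2$
$C = 6$
$r{\left(l,Y \right)} = - 2 l + 6 Y$
$N{\left(0 \right)} \left(r{\left(12,13 \right)} + F{\left(10,-11 \right)}\right) = - 2 \left(\left(\left(-2\right) 12 + 6 \cdot 13\right) - 12\right) = - 2 \left(\left(-24 + 78\right) - 12\right) = - 2 \left(54 - 12\right) = \left(-2\right) 42 = -84$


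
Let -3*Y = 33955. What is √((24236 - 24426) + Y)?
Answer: 5*I*√4143/3 ≈ 107.28*I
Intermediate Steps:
Y = -33955/3 (Y = -⅓*33955 = -33955/3 ≈ -11318.)
√((24236 - 24426) + Y) = √((24236 - 24426) - 33955/3) = √(-190 - 33955/3) = √(-34525/3) = 5*I*√4143/3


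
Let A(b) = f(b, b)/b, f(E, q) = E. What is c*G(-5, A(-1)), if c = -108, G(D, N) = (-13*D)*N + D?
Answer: -6480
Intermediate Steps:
A(b) = 1 (A(b) = b/b = 1)
G(D, N) = D - 13*D*N (G(D, N) = -13*D*N + D = D - 13*D*N)
c*G(-5, A(-1)) = -(-540)*(1 - 13*1) = -(-540)*(1 - 13) = -(-540)*(-12) = -108*60 = -6480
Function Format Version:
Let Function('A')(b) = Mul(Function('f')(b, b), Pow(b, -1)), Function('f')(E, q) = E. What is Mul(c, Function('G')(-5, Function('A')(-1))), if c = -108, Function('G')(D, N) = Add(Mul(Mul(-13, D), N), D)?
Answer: -6480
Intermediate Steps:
Function('A')(b) = 1 (Function('A')(b) = Mul(b, Pow(b, -1)) = 1)
Function('G')(D, N) = Add(D, Mul(-13, D, N)) (Function('G')(D, N) = Add(Mul(-13, D, N), D) = Add(D, Mul(-13, D, N)))
Mul(c, Function('G')(-5, Function('A')(-1))) = Mul(-108, Mul(-5, Add(1, Mul(-13, 1)))) = Mul(-108, Mul(-5, Add(1, -13))) = Mul(-108, Mul(-5, -12)) = Mul(-108, 60) = -6480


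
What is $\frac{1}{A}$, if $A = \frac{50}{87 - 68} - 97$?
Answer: $- \frac{19}{1793} \approx -0.010597$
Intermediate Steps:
$A = - \frac{1793}{19}$ ($A = \frac{50}{19} - 97 = - \frac{1793}{19} \approx -94.368$)
$\frac{1}{A} = \frac{1}{- \frac{1793}{19}} = - \frac{19}{1793}$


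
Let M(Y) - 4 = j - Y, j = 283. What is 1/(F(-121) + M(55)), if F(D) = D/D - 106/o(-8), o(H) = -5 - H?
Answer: 3/593 ≈ 0.0050590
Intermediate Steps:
M(Y) = 287 - Y (M(Y) = 4 + (283 - Y) = 287 - Y)
F(D) = -103/3 (F(D) = D/D - 106/(-5 - 1*(-8)) = 1 - 106/(-5 + 8) = 1 - 106/3 = -103/3)
1/(F(-121) + M(55)) = 1/(-103/3 + (287 - 1*55)) = 1/(-103/3 + (287 - 55)) = 1/(-103/3 + 232) = 1/(593/3) = 3/593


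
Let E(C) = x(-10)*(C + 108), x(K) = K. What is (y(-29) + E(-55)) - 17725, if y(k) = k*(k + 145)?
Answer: -21619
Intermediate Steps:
y(k) = k*(145 + k)
E(C) = -1080 - 10*C (E(C) = -10*(C + 108) = -10*(108 + C) = -1080 - 10*C)
(y(-29) + E(-55)) - 17725 = (-29*(145 - 29) + (-1080 - 10*(-55))) - 17725 = (-29*116 + (-1080 + 550)) - 17725 = (-3364 - 530) - 17725 = -3894 - 17725 = -21619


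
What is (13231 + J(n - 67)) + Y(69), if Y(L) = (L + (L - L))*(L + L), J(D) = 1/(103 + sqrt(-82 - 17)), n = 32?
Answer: 243639227/10708 - 3*I*sqrt(11)/10708 ≈ 22753.0 - 0.0009292*I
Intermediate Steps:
J(D) = 1/(103 + 3*I*sqrt(11)) (J(D) = 1/(103 + sqrt(-99)) = 1/(103 + 3*I*sqrt(11)))
Y(L) = 2*L**2 (Y(L) = (L + 0)*(2*L) = L*(2*L) = 2*L**2)
(13231 + J(n - 67)) + Y(69) = (13231 + (103/10708 - 3*I*sqrt(11)/10708)) + 2*69**2 = (141677651/10708 - 3*I*sqrt(11)/10708) + 2*4761 = (141677651/10708 - 3*I*sqrt(11)/10708) + 9522 = 243639227/10708 - 3*I*sqrt(11)/10708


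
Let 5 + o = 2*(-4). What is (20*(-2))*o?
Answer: 520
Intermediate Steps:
o = -13 (o = -5 + 2*(-4) = -5 - 8 = -13)
(20*(-2))*o = (20*(-2))*(-13) = -40*(-13) = 520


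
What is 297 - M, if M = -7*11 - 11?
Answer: 385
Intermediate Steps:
M = -88 (M = -77 - 11 = -88)
297 - M = 297 - 1*(-88) = 297 + 88 = 385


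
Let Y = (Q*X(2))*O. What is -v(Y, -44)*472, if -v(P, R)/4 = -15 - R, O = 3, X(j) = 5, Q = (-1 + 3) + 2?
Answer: 54752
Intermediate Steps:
Q = 4 (Q = 2 + 2 = 4)
Y = 60 (Y = (4*5)*3 = 20*3 = 60)
v(P, R) = 60 + 4*R (v(P, R) = -4*(-15 - R) = 60 + 4*R)
-v(Y, -44)*472 = -(60 + 4*(-44))*472 = -(60 - 176)*472 = -1*(-116)*472 = 116*472 = 54752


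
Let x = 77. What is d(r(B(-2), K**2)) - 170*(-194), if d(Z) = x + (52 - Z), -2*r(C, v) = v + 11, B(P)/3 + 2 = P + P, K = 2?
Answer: 66233/2 ≈ 33117.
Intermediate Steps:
B(P) = -6 + 6*P (B(P) = -6 + 3*(P + P) = -6 + 3*(2*P) = -6 + 6*P)
r(C, v) = -11/2 - v/2 (r(C, v) = -(v + 11)/2 = -(11 + v)/2 = -11/2 - v/2)
d(Z) = 129 - Z (d(Z) = 77 + (52 - Z) = 129 - Z)
d(r(B(-2), K**2)) - 170*(-194) = (129 - (-11/2 - 1/2*2**2)) - 170*(-194) = (129 - (-11/2 - 1/2*4)) - 1*(-32980) = (129 - (-11/2 - 2)) + 32980 = (129 - 1*(-15/2)) + 32980 = (129 + 15/2) + 32980 = 273/2 + 32980 = 66233/2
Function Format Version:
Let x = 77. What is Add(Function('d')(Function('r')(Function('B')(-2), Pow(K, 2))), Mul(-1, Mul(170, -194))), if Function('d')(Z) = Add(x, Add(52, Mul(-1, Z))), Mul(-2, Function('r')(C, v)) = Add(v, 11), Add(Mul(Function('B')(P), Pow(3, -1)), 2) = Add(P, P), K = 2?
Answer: Rational(66233, 2) ≈ 33117.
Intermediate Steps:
Function('B')(P) = Add(-6, Mul(6, P)) (Function('B')(P) = Add(-6, Mul(3, Add(P, P))) = Add(-6, Mul(3, Mul(2, P))) = Add(-6, Mul(6, P)))
Function('r')(C, v) = Add(Rational(-11, 2), Mul(Rational(-1, 2), v)) (Function('r')(C, v) = Mul(Rational(-1, 2), Add(v, 11)) = Mul(Rational(-1, 2), Add(11, v)) = Add(Rational(-11, 2), Mul(Rational(-1, 2), v)))
Function('d')(Z) = Add(129, Mul(-1, Z)) (Function('d')(Z) = Add(77, Add(52, Mul(-1, Z))) = Add(129, Mul(-1, Z)))
Add(Function('d')(Function('r')(Function('B')(-2), Pow(K, 2))), Mul(-1, Mul(170, -194))) = Add(Add(129, Mul(-1, Add(Rational(-11, 2), Mul(Rational(-1, 2), Pow(2, 2))))), Mul(-1, Mul(170, -194))) = Add(Add(129, Mul(-1, Add(Rational(-11, 2), Mul(Rational(-1, 2), 4)))), Mul(-1, -32980)) = Add(Add(129, Mul(-1, Add(Rational(-11, 2), -2))), 32980) = Add(Add(129, Mul(-1, Rational(-15, 2))), 32980) = Add(Add(129, Rational(15, 2)), 32980) = Add(Rational(273, 2), 32980) = Rational(66233, 2)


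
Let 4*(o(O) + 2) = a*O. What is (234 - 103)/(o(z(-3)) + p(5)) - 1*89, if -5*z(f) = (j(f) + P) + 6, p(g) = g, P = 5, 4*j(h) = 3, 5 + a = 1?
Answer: -6903/107 ≈ -64.514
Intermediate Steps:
a = -4 (a = -5 + 1 = -4)
j(h) = 3/4 (j(h) = (1/4)*3 = 3/4)
z(f) = -47/20 (z(f) = -((3/4 + 5) + 6)/5 = -(23/4 + 6)/5 = -1/5*47/4 = -47/20)
o(O) = -2 - O (o(O) = -2 + (-4*O)/4 = -2 - O)
(234 - 103)/(o(z(-3)) + p(5)) - 1*89 = (234 - 103)/((-2 - 1*(-47/20)) + 5) - 1*89 = 131/((-2 + 47/20) + 5) - 89 = 131/(7/20 + 5) - 89 = 131/(107/20) - 89 = 131*(20/107) - 89 = 2620/107 - 89 = -6903/107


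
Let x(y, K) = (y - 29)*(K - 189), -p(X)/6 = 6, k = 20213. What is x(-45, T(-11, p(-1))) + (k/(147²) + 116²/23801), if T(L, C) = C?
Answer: 8564130080167/514315809 ≈ 16652.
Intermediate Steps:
p(X) = -36 (p(X) = -6*6 = -36)
x(y, K) = (-189 + K)*(-29 + y) (x(y, K) = (-29 + y)*(-189 + K) = (-189 + K)*(-29 + y))
x(-45, T(-11, p(-1))) + (k/(147²) + 116²/23801) = (5481 - 189*(-45) - 29*(-36) - 36*(-45)) + (20213/(147²) + 116²/23801) = (5481 + 8505 + 1044 + 1620) + (20213/21609 + 13456*(1/23801)) = 16650 + (20213*(1/21609) + 13456/23801) = 16650 + (20213/21609 + 13456/23801) = 16650 + 771860317/514315809 = 8564130080167/514315809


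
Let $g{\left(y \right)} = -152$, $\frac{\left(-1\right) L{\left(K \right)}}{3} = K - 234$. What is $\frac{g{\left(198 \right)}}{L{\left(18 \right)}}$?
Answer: $- \frac{19}{81} \approx -0.23457$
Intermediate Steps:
$L{\left(K \right)} = 702 - 3 K$ ($L{\left(K \right)} = - 3 \left(K - 234\right) = - 3 \left(-234 + K\right) = 702 - 3 K$)
$\frac{g{\left(198 \right)}}{L{\left(18 \right)}} = - \frac{152}{702 - 54} = - \frac{152}{648} = \left(-152\right) \frac{1}{648} = - \frac{19}{81}$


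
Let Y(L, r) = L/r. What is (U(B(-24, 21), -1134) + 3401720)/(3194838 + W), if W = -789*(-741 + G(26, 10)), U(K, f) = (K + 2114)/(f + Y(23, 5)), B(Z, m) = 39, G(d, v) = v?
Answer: 19209502075/21298208259 ≈ 0.90193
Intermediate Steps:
U(K, f) = (2114 + K)/(23/5 + f) (U(K, f) = (K + 2114)/(f + 23/5) = (2114 + K)/(f + 23*(⅕)) = (2114 + K)/(f + 23/5) = (2114 + K)/(23/5 + f))
W = 576759 (W = -789*(-741 + 10) = -789*(-731) = 576759)
(U(B(-24, 21), -1134) + 3401720)/(3194838 + W) = (5*(2114 + 39)/(23 + 5*(-1134)) + 3401720)/(3194838 + 576759) = (5*2153/(23 - 5670) + 3401720)/3771597 = (5*2153/(-5647) + 3401720)*(1/3771597) = (5*(-1/5647)*2153 + 3401720)*(1/3771597) = (-10765/5647 + 3401720)*(1/3771597) = (19209502075/5647)*(1/3771597) = 19209502075/21298208259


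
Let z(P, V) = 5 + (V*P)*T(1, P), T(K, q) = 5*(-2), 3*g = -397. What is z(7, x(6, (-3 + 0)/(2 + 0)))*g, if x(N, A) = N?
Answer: 164755/3 ≈ 54918.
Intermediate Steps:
g = -397/3 (g = (1/3)*(-397) = -397/3 ≈ -132.33)
T(K, q) = -10
z(P, V) = 5 - 10*P*V (z(P, V) = 5 + (V*P)*(-10) = 5 + (P*V)*(-10) = 5 - 10*P*V)
z(7, x(6, (-3 + 0)/(2 + 0)))*g = (5 - 10*7*6)*(-397/3) = (5 - 420)*(-397/3) = -415*(-397/3) = 164755/3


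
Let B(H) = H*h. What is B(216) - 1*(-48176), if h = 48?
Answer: 58544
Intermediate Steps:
B(H) = 48*H (B(H) = H*48 = 48*H)
B(216) - 1*(-48176) = 48*216 - 1*(-48176) = 10368 + 48176 = 58544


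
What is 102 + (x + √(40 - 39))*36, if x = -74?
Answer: -2526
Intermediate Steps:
102 + (x + √(40 - 39))*36 = 102 + (-74 + √(40 - 39))*36 = 102 + (-74 + √1)*36 = 102 + (-74 + 1)*36 = 102 - 73*36 = 102 - 2628 = -2526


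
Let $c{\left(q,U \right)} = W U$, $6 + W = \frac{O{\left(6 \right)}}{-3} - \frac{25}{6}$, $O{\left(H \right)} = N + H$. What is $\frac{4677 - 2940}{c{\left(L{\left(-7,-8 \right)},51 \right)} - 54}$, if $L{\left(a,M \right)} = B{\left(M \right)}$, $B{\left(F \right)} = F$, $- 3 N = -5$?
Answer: $- \frac{10422}{4217} \approx -2.4714$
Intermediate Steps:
$N = \frac{5}{3}$ ($N = \left(- \frac{1}{3}\right) \left(-5\right) = \frac{5}{3} \approx 1.6667$)
$L{\left(a,M \right)} = M$
$O{\left(H \right)} = \frac{5}{3} + H$
$W = - \frac{229}{18}$ ($W = -6 - \left(\frac{25}{6} - \frac{\frac{5}{3} + 6}{-3}\right) = -6 + \left(\frac{23}{3} \left(- \frac{1}{3}\right) - \frac{25}{6}\right) = -6 - \frac{121}{18} = - \frac{229}{18} \approx -12.722$)
$c{\left(q,U \right)} = - \frac{229 U}{18}$
$\frac{4677 - 2940}{c{\left(L{\left(-7,-8 \right)},51 \right)} - 54} = \frac{4677 - 2940}{\left(- \frac{229}{18}\right) 51 - 54} = \frac{1737}{- \frac{3893}{6} - 54} = \frac{1737}{- \frac{4217}{6}} = 1737 \left(- \frac{6}{4217}\right) = - \frac{10422}{4217}$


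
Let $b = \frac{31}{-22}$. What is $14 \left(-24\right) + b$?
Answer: $- \frac{7423}{22} \approx -337.41$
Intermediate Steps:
$b = - \frac{31}{22}$ ($b = 31 \left(- \frac{1}{22}\right) = - \frac{31}{22} \approx -1.4091$)
$14 \left(-24\right) + b = 14 \left(-24\right) - \frac{31}{22} = -336 - \frac{31}{22} = - \frac{7423}{22}$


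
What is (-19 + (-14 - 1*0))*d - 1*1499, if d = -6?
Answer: -1301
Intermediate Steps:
(-19 + (-14 - 1*0))*d - 1*1499 = (-19 + (-14 - 1*0))*(-6) - 1*1499 = (-19 + (-14 + 0))*(-6) - 1499 = (-19 - 14)*(-6) - 1499 = -33*(-6) - 1499 = 198 - 1499 = -1301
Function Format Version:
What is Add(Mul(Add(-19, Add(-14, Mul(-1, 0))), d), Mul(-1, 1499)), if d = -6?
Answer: -1301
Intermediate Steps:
Add(Mul(Add(-19, Add(-14, Mul(-1, 0))), d), Mul(-1, 1499)) = Add(Mul(Add(-19, Add(-14, Mul(-1, 0))), -6), Mul(-1, 1499)) = Add(Mul(Add(-19, Add(-14, 0)), -6), -1499) = Add(Mul(Add(-19, -14), -6), -1499) = Add(Mul(-33, -6), -1499) = Add(198, -1499) = -1301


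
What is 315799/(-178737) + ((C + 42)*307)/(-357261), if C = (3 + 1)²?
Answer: -38668419187/21285253119 ≈ -1.8167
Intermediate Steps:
C = 16 (C = 4² = 16)
315799/(-178737) + ((C + 42)*307)/(-357261) = 315799/(-178737) + ((16 + 42)*307)/(-357261) = 315799*(-1/178737) + (58*307)*(-1/357261) = -315799/178737 + 17806*(-1/357261) = -315799/178737 - 17806/357261 = -38668419187/21285253119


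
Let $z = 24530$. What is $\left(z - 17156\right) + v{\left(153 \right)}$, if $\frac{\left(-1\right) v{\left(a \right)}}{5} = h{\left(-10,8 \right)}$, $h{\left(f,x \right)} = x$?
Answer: $7334$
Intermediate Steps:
$v{\left(a \right)} = -40$ ($v{\left(a \right)} = \left(-5\right) 8 = -40$)
$\left(z - 17156\right) + v{\left(153 \right)} = \left(24530 - 17156\right) - 40 = 7374 - 40 = 7334$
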